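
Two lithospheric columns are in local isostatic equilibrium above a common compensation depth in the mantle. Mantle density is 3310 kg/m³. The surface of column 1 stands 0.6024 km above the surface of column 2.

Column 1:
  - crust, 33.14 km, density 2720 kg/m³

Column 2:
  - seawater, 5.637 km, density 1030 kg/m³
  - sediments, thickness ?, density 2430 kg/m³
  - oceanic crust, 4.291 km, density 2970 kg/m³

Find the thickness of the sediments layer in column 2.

3.69 km

Take the compensation level at the base of the deeper column (depth z_c below the surface of column 1) and equate Σ ρ_i t_i down to z_c; mantle fills any gap and the z_c terms cancel.
Column 1: 33.14×2720 + (z_c − 33.14)×3310
Column 2: 0.6024×0 + 5.637×1030 + x×2430 + 4.291×2970 + (z_c − 0.6024 − 9.928 − x)×3310
The z_c×3310 term appears on both sides and cancels. Collect the known terms of each column as K = Σ(ρt)_known − 3310 × (depth of known layers): K_1 = 90140.8 − 3310×33.14 = −19552.6; K_2 = 18550.38 − 3310×(0.6024 + 9.928) = −16305.244.
Balance: K_1 = K_2 − x×(3310 − 2430), so x = (K_2 − K_1)/(3310 − 2430) = 3247.36/880 = 3.69 km.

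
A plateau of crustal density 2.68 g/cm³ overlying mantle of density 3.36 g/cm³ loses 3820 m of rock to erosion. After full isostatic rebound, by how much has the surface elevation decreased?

Rebound u = e ρ_c/ρ_m = 3820 m × 2.68/3.36 = 3047 m.
Net surface drop = e − u = 3820 m − 3047 m = e (ρ_m − ρ_c)/ρ_m = 773 m.

773 m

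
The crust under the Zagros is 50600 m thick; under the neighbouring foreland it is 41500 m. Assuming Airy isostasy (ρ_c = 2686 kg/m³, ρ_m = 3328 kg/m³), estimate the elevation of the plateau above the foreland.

Excess crust Δ = 50600 m − 41500 m = 9100 m, split between elevation h and root r with h + r = Δ.
Airy balance ρ_c h = (ρ_m − ρ_c) r gives r = h ρ_c/(ρ_m − ρ_c), so h (1 + ρ_c/(ρ_m − ρ_c)) = Δ, i.e. h = Δ (ρ_m − ρ_c)/ρ_m.
h = 9100 m × 642/3328 = 1760 m.

1760 m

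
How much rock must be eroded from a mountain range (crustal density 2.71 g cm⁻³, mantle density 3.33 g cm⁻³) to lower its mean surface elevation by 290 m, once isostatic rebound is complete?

1560 m

Net drop Δ = e − u = e − e ρ_c/ρ_m = e (ρ_m − ρ_c)/ρ_m.
e = Δ ρ_m/(ρ_m − ρ_c) = 290 m × 3.33/0.62 = 1560 m.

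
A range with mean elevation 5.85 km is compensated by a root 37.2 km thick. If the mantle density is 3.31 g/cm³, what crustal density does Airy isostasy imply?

2.86 g/cm³

ρ_c h = (ρ_m − ρ_c) r → ρ_c (h + r) = ρ_m r → ρ_c = ρ_m r / (h + r).
ρ_c = 3.31 × 37.2 km / (5.85 km + 37.2 km) = 2.86 g/cm³.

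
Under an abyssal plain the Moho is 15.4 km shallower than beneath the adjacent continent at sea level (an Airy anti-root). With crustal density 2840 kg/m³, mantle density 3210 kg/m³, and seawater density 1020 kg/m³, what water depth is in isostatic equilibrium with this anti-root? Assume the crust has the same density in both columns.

Replacing a thickness d of crust by seawater at the top must be balanced by replacing crust with mantle at the base: d (ρ_c − ρ_w) = a (ρ_m − ρ_c).
d = a (ρ_m − ρ_c)/(ρ_c − ρ_w) = 15.4 km × 370/1820 = 3.13 km.

3.13 km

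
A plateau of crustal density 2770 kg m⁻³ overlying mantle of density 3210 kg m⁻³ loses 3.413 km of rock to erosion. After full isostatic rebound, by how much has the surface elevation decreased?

0.468 km

Rebound u = e ρ_c/ρ_m = 3.413 km × 2770/3210 = 2.945 km.
Net surface drop = e − u = 3.413 km − 2.945 km = e (ρ_m − ρ_c)/ρ_m = 0.468 km.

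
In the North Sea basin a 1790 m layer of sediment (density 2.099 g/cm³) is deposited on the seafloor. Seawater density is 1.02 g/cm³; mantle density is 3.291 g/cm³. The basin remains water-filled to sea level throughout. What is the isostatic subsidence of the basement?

850 m

Submarine loading: the sediment displaces seawater, and the subsidence is in turn flooded, so s (ρ_m − ρ_w) = t (ρ_sed − ρ_w).
s = 1790 m × (2.099 − 1.02) / (3.291 − 1.02) = 850 m.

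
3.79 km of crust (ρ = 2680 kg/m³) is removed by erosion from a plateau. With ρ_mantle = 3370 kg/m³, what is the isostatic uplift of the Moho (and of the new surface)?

Unloading: uplift u = e ρ_c/ρ_m = 3.79 km × 2680/3370 = 3.01 km.

3.01 km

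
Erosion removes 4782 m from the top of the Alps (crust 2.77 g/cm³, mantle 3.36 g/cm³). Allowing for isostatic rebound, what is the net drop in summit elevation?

840 m

Rebound u = e ρ_c/ρ_m = 4782 m × 2.77/3.36 = 3942 m.
Net surface drop = e − u = 4782 m − 3942 m = e (ρ_m − ρ_c)/ρ_m = 840 m.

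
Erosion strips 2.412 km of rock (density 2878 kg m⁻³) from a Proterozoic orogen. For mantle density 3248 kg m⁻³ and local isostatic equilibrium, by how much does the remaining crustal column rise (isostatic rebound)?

Unloading: uplift u = e ρ_c/ρ_m = 2.412 km × 2878/3248 = 2.14 km.

2.14 km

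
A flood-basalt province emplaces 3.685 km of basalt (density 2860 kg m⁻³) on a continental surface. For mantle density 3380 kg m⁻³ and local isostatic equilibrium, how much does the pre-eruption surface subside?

3.12 km

Subaerial loading: s = t ρ_load / ρ_m.
s = 3.685 km × 2860/3380 = 3.12 km.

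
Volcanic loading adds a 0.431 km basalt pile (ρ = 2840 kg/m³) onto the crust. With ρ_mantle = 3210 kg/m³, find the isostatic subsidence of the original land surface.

0.381 km

Subaerial loading: s = t ρ_load / ρ_m.
s = 0.431 km × 2840/3210 = 0.381 km.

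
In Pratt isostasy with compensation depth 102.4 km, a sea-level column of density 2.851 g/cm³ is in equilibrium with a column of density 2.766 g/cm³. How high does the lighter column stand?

ρ_ref D = ρ (D + h) → h = D (ρ_ref − ρ)/ρ.
h = 102.4 km × (2.851 − 2.766)/2.766 = 3.15 km.

3.15 km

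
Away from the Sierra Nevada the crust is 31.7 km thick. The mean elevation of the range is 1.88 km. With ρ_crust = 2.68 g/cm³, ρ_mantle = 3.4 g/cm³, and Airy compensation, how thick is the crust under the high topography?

Root depth r = h ρ_c / (ρ_m − ρ_c) = 1.88 km × 2.68 / 0.72 = 6.998 km.
Total thickness = T + h + r = 31.7 km + 1.88 km + 6.998 km = 40.6 km.

40.6 km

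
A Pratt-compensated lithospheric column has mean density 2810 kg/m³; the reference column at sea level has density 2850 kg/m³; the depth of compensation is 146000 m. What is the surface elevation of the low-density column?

ρ_ref D = ρ (D + h) → h = D (ρ_ref − ρ)/ρ.
h = 146000 m × (2850 − 2810)/2810 = 2080 m.

2080 m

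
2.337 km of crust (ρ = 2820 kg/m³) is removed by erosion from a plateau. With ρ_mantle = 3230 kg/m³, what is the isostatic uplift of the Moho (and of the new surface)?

2.04 km

Unloading: uplift u = e ρ_c/ρ_m = 2.337 km × 2820/3230 = 2.04 km.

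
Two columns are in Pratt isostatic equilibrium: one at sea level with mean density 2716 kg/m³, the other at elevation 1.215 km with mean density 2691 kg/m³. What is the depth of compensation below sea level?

131 km

ρ_ref D = ρ (D + h) → D (ρ_ref − ρ) = ρ h.
D = ρ h/(ρ_ref − ρ) = 2691 × 1.215 km/(2716 − 2691) = 131 km.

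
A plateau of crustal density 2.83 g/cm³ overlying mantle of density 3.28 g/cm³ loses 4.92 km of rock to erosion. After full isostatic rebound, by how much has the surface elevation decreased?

Rebound u = e ρ_c/ρ_m = 4.92 km × 2.83/3.28 = 4.245 km.
Net surface drop = e − u = 4.92 km − 4.245 km = e (ρ_m − ρ_c)/ρ_m = 0.675 km.

0.675 km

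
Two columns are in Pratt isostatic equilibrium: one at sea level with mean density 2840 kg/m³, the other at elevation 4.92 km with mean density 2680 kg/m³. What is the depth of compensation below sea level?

82.4 km

ρ_ref D = ρ (D + h) → D (ρ_ref − ρ) = ρ h.
D = ρ h/(ρ_ref − ρ) = 2680 × 4.92 km/(2840 − 2680) = 82.4 km.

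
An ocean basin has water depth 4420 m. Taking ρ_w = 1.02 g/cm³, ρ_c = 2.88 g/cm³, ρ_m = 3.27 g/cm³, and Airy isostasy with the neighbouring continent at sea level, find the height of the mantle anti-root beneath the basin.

For local isostatic compensation: replacing crust with seawater at the top is compensated by replacing crust with mantle at the base: d (ρ_c − ρ_w) = a (ρ_m − ρ_c).
a = d (ρ_c − ρ_w)/(ρ_m − ρ_c) = 4420 m × 1.86/0.39 = 21100 m.

21100 m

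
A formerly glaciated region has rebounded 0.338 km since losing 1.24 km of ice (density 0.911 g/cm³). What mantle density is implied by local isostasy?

3.34 g/cm³

ρ_m = ρ_ice t / u = 0.911 × 1.24 km/0.338 km = 3.34 g/cm³.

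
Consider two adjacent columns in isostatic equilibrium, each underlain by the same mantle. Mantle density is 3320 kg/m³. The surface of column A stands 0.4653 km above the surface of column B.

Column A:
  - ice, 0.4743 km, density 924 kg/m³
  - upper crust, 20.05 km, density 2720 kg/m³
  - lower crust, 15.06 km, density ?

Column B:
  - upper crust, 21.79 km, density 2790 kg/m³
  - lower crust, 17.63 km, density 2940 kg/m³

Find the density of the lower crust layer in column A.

2880 kg/m³

Take the compensation level at the base of the deeper column (depth z_c below the surface of column A) and equate Σ ρ_i t_i down to z_c; mantle fills any gap and the z_c terms cancel.
Column A: 0.4743×924 + 20.05×2720 + 15.06×ρ + (z_c − 35.5843)×3320
Column B: 0.4653×0 + 21.79×2790 + 17.63×2940 + (z_c − 0.4653 − 39.42)×3320
The z_c×3320 term appears on both sides and cancels. Collect the known terms of each column as K = Σ(ρt)_known − 3320 × (depth of known layers): K_A = 54974.2532 − 3320×35.5843 = −63165.6228; K_B = 112626.3 − 3320×(0.4653 + 39.42) = −19792.896.
Balance: K_A + 15.06×ρ = K_B, so ρ = (K_B − K_A)/15.06 = 43372.7/15.06 = 2880 kg/m³.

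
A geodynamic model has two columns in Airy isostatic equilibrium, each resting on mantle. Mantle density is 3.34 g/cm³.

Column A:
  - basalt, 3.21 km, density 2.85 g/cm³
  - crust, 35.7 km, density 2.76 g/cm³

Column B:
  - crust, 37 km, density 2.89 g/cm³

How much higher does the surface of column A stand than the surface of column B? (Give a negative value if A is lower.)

For any compensation level in the mantle, the mantle terms cancel and isostasy reduces to e = (Σt_A − Σt_B) − (Σ(ρt)_A − Σ(ρt)_B) / ρ_m.
Σt_A = 38.91 km; Σt_B = 37 km; Σ(ρt)_A = 107.6805; Σ(ρt)_B = 106.93 (in km·g/cm³).
e = (38.91 − 37) − (107.6805 − 106.93) / 3.34 = 1.69 km.

1.69 km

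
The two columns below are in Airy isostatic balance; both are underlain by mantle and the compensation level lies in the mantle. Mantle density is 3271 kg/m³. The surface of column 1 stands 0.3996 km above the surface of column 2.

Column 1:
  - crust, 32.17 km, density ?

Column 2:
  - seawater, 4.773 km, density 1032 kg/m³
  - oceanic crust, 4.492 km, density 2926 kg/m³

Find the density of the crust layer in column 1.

Take the compensation level at the base of the deeper column (depth z_c below the surface of column 1) and equate Σ ρ_i t_i down to z_c; mantle fills any gap and the z_c terms cancel.
Column 1: 32.17×ρ + (z_c − 32.17)×3271
Column 2: 0.3996×0 + 4.773×1032 + 4.492×2926 + (z_c − 0.3996 − 9.265)×3271
The z_c×3271 term appears on both sides and cancels. Collect the known terms of each column as K = Σ(ρt)_known − 3271 × (depth of known layers): K_1 = 0 − 3271×32.17 = −105228.07; K_2 = 18069.328 − 3271×(0.3996 + 9.265) = −13543.5786.
Balance: K_1 + 32.17×ρ = K_2, so ρ = (K_2 − K_1)/32.17 = 91684.5/32.17 = 2850 kg/m³.

2850 kg/m³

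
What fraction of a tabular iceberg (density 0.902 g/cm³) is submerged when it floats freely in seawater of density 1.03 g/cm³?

Submerged fraction = ρ_obj/ρ_fluid = 0.902/1.03 = 0.876.

0.876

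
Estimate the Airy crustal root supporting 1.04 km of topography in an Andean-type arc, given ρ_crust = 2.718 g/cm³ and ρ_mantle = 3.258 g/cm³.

Isostatic balance requires: the weight of the topography is balanced by the buoyancy of the root, ρ_c h = (ρ_m − ρ_c) r.
r = h · ρ_c / (ρ_m − ρ_c) = 1.04 km × 2.718 / (3.258 − 2.718) = 5.23 km.

5.23 km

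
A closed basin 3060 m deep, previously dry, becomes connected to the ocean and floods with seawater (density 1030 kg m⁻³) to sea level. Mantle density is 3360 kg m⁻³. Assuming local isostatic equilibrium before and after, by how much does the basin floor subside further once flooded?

After flooding the water column is d + s deep. Its weight must equal the weight of mantle displaced by the extra subsidence s: (d + s) ρ_w = s ρ_m.
s = d ρ_w / (ρ_m − ρ_w) = 3060 m × 1030/(3360 − 1030) = 1350 m.

1350 m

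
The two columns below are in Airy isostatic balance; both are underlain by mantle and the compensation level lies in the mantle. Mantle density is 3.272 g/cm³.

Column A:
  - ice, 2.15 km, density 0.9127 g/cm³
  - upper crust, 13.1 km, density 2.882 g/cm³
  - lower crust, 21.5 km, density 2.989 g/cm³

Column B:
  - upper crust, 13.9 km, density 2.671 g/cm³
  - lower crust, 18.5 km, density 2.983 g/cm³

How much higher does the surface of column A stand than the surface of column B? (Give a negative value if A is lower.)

For any compensation level in the mantle, the mantle terms cancel and isostasy reduces to e = (Σt_A − Σt_B) − (Σ(ρt)_A − Σ(ρt)_B) / ρ_m.
Σt_A = 36.75 km; Σt_B = 32.4 km; Σ(ρt)_A = 103.980005; Σ(ρt)_B = 92.3124 (in km·g/cm³).
e = (36.75 − 32.4) − (103.980005 − 92.3124) / 3.272 = 0.784 km.

0.784 km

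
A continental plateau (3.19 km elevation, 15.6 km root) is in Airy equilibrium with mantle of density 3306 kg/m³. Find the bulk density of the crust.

ρ_c h = (ρ_m − ρ_c) r → ρ_c (h + r) = ρ_m r → ρ_c = ρ_m r / (h + r).
ρ_c = 3306 × 15.6 km / (3.19 km + 15.6 km) = 2740 kg/m³.

2740 kg/m³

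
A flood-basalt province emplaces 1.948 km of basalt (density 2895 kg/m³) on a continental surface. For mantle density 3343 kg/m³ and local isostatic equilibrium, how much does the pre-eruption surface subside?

1.69 km

Subaerial loading: s = t ρ_load / ρ_m.
s = 1.948 km × 2895/3343 = 1.69 km.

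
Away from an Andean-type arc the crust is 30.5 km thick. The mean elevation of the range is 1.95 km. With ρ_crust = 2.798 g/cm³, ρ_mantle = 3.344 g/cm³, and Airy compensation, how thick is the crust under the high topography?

Root depth r = h ρ_c / (ρ_m − ρ_c) = 1.95 km × 2.798 / 0.546 = 9.993 km.
Total thickness = T + h + r = 30.5 km + 1.95 km + 9.993 km = 42.4 km.

42.4 km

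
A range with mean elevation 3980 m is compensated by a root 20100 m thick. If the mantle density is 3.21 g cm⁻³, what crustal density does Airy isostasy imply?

ρ_c h = (ρ_m − ρ_c) r → ρ_c (h + r) = ρ_m r → ρ_c = ρ_m r / (h + r).
ρ_c = 3.21 × 20100 m / (3980 m + 20100 m) = 2.68 g cm⁻³.

2.68 g cm⁻³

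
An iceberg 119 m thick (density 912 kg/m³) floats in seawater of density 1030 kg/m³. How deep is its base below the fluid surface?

Draft d = t ρ_obj/ρ_fluid = 119 m × 912/1030 = 105 m.

105 m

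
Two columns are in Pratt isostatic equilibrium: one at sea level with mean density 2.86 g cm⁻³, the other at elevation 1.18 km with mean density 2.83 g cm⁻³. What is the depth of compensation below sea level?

ρ_ref D = ρ (D + h) → D (ρ_ref − ρ) = ρ h.
D = ρ h/(ρ_ref − ρ) = 2.83 × 1.18 km/(2.86 − 2.83) = 111 km.

111 km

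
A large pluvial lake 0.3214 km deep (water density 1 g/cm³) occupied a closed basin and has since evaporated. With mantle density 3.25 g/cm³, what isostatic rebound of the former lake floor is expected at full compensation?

u = d ρ_w/ρ_m = 0.3214 km × 1/3.25 = 0.0989 km.

0.0989 km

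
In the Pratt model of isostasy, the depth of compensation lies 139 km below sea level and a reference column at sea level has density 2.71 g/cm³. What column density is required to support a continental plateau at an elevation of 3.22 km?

2.65 g/cm³

Pratt balance: ρ_ref D = ρ (D + h).
ρ = ρ_ref D/(D + h) = 2.71 × 139 km/(139 km + 3.22 km) = 2.65 g/cm³.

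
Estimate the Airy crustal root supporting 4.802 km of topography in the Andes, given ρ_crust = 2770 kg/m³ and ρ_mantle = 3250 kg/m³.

27.7 km

Balancing pressure at the compensation depth: the weight of the topography is balanced by the buoyancy of the root, ρ_c h = (ρ_m − ρ_c) r.
r = h · ρ_c / (ρ_m − ρ_c) = 4.802 km × 2770 / (3250 − 2770) = 27.7 km.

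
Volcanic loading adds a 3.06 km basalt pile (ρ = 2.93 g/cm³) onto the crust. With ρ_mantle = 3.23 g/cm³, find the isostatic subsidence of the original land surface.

2.78 km

Subaerial loading: s = t ρ_load / ρ_m.
s = 3.06 km × 2.93/3.23 = 2.78 km.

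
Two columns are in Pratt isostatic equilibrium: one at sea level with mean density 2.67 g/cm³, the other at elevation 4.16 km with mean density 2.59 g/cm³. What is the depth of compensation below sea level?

135 km

ρ_ref D = ρ (D + h) → D (ρ_ref − ρ) = ρ h.
D = ρ h/(ρ_ref − ρ) = 2.59 × 4.16 km/(2.67 − 2.59) = 135 km.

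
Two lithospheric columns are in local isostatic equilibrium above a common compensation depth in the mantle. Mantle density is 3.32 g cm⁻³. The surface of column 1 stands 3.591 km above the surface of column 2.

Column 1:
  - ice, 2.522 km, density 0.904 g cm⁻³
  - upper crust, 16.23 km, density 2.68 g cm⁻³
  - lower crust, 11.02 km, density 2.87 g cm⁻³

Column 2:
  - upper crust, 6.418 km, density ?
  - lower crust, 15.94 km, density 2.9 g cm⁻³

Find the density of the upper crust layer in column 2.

Take the compensation level at the base of the deeper column (depth z_c below the surface of column 1) and equate Σ ρ_i t_i down to z_c; mantle fills any gap and the z_c terms cancel.
Column 1: 2.522×0.904 + 16.23×2.68 + 11.02×2.87 + (z_c − 29.772)×3.32
Column 2: 3.591×0 + 6.418×ρ + 15.94×2.9 + (z_c − 3.591 − 22.358)×3.32
The z_c×3.32 term appears on both sides and cancels. Collect the known terms of each column as K = Σ(ρt)_known − 3.32 × (depth of known layers): K_1 = 77.403688 − 3.32×29.772 = −21.439352; K_2 = 46.226 − 3.32×(3.591 + 22.358) = −39.92468.
Balance: K_1 = K_2 + 6.418×ρ, so ρ = (K_1 − K_2)/6.418 = 18.4853/6.418 = 2.88 g cm⁻³.

2.88 g cm⁻³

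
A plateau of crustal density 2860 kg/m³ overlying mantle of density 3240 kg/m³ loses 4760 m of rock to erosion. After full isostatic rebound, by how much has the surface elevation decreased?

558 m

Rebound u = e ρ_c/ρ_m = 4760 m × 2860/3240 = 4202 m.
Net surface drop = e − u = 4760 m − 4202 m = e (ρ_m − ρ_c)/ρ_m = 558 m.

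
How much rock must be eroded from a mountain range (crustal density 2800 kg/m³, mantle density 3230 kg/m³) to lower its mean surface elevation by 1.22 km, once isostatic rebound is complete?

9.16 km

Net drop Δ = e − u = e − e ρ_c/ρ_m = e (ρ_m − ρ_c)/ρ_m.
e = Δ ρ_m/(ρ_m − ρ_c) = 1.22 km × 3230/430 = 9.16 km.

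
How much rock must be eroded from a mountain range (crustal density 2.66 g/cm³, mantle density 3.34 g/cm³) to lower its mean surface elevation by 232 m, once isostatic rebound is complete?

1140 m

Net drop Δ = e − u = e − e ρ_c/ρ_m = e (ρ_m − ρ_c)/ρ_m.
e = Δ ρ_m/(ρ_m − ρ_c) = 232 m × 3.34/0.68 = 1140 m.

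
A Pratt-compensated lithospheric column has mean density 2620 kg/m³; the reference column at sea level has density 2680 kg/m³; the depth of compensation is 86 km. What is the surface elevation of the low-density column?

1.97 km

ρ_ref D = ρ (D + h) → h = D (ρ_ref − ρ)/ρ.
h = 86 km × (2680 − 2620)/2620 = 1.97 km.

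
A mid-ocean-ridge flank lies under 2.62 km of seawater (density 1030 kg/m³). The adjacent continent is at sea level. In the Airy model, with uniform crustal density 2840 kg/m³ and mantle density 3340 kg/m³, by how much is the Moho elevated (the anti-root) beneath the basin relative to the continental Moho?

9.48 km

By Archimedes' principle applied to the lithosphere: replacing crust with seawater at the top is compensated by replacing crust with mantle at the base: d (ρ_c − ρ_w) = a (ρ_m − ρ_c).
a = d (ρ_c − ρ_w)/(ρ_m − ρ_c) = 2.62 km × 1810/500 = 9.48 km.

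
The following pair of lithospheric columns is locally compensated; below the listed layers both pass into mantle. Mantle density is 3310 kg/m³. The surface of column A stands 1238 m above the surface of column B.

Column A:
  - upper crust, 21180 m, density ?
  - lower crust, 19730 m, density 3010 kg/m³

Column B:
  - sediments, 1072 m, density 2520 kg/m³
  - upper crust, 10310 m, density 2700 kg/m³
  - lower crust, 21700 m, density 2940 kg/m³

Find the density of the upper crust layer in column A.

2680 kg/m³

Take the compensation level at the base of the deeper column (depth z_c below the surface of column A) and equate Σ ρ_i t_i down to z_c; mantle fills any gap and the z_c terms cancel.
Column A: 21180×ρ + 19730×3010 + (z_c − 40910)×3310
Column B: 1238×0 + 1072×2520 + 10310×2700 + 21700×2940 + (z_c − 1238 − 33082)×3310
The z_c×3310 term appears on both sides and cancels. Collect the known terms of each column as K = Σ(ρt)_known − 3310 × (depth of known layers): K_A = 59387300 − 3310×40910 = −76024800; K_B = 94336440 − 3310×(1238 + 33082) = −19262760.
Balance: K_A + 21180×ρ = K_B, so ρ = (K_B − K_A)/21180 = 56762000/21180 = 2680 kg/m³.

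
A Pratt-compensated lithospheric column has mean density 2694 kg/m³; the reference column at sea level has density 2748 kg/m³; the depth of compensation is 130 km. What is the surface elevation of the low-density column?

2.61 km

ρ_ref D = ρ (D + h) → h = D (ρ_ref − ρ)/ρ.
h = 130 km × (2748 − 2694)/2694 = 2.61 km.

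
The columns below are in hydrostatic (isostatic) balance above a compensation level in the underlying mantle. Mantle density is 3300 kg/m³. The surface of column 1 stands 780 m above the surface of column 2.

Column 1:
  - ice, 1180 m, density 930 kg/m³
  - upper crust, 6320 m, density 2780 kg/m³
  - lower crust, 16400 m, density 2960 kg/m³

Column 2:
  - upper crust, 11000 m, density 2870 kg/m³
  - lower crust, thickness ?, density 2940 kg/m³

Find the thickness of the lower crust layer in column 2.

12100 m

Take the compensation level at the base of the deeper column (depth z_c below the surface of column 1) and equate Σ ρ_i t_i down to z_c; mantle fills any gap and the z_c terms cancel.
Column 1: 1180×930 + 6320×2780 + 16400×2960 + (z_c − 23900)×3300
Column 2: 780×0 + 11000×2870 + x×2940 + (z_c − 780 − 11000 − x)×3300
The z_c×3300 term appears on both sides and cancels. Collect the known terms of each column as K = Σ(ρt)_known − 3300 × (depth of known layers): K_1 = 67211000 − 3300×23900 = −11659000; K_2 = 31570000 − 3300×(780 + 11000) = −7304000.
Balance: K_1 = K_2 − x×(3300 − 2940), so x = (K_2 − K_1)/(3300 − 2940) = 4355000/360 = 12100 m.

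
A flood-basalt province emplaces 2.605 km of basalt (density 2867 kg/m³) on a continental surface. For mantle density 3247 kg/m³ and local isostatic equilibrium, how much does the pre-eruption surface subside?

2.3 km

Subaerial loading: s = t ρ_load / ρ_m.
s = 2.605 km × 2867/3247 = 2.3 km.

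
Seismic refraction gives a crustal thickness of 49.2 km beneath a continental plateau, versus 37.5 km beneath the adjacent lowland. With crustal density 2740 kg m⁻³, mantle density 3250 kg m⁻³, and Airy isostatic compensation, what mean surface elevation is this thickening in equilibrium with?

1.84 km

Excess crust Δ = 49.2 km − 37.5 km = 11.7 km, split between elevation h and root r with h + r = Δ.
Airy balance ρ_c h = (ρ_m − ρ_c) r gives r = h ρ_c/(ρ_m − ρ_c), so h (1 + ρ_c/(ρ_m − ρ_c)) = Δ, i.e. h = Δ (ρ_m − ρ_c)/ρ_m.
h = 11.7 km × 510/3250 = 1.84 km.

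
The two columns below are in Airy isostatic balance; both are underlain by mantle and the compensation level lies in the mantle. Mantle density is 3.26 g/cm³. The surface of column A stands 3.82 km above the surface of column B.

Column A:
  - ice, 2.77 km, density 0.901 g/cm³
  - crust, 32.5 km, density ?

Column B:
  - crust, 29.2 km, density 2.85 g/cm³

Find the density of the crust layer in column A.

2.71 g/cm³

Take the compensation level at the base of the deeper column (depth z_c below the surface of column A) and equate Σ ρ_i t_i down to z_c; mantle fills any gap and the z_c terms cancel.
Column A: 2.77×0.901 + 32.5×ρ + (z_c − 35.27)×3.26
Column B: 3.82×0 + 29.2×2.85 + (z_c − 3.82 − 29.2)×3.26
The z_c×3.26 term appears on both sides and cancels. Collect the known terms of each column as K = Σ(ρt)_known − 3.26 × (depth of known layers): K_A = 2.49577 − 3.26×35.27 = −112.48443; K_B = 83.22 − 3.26×(3.82 + 29.2) = −24.4252.
Balance: K_A + 32.5×ρ = K_B, so ρ = (K_B − K_A)/32.5 = 88.0592/32.5 = 2.71 g/cm³.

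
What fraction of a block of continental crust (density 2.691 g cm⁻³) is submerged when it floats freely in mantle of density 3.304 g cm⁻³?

81.4%

Submerged fraction = ρ_obj/ρ_fluid = 2.691/3.304 = 81.4%.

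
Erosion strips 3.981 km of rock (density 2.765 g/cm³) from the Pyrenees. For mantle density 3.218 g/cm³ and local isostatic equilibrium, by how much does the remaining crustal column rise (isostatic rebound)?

3.42 km

Unloading: uplift u = e ρ_c/ρ_m = 3.981 km × 2.765/3.218 = 3.42 km.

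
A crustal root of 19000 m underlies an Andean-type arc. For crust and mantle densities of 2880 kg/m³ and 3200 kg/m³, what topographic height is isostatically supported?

For local isostatic compensation: ρ_c h = (ρ_m − ρ_c) r.
h = r (ρ_m − ρ_c) / ρ_c = 19000 m × (3200 − 2880) / 2880 = 2110 m.

2110 m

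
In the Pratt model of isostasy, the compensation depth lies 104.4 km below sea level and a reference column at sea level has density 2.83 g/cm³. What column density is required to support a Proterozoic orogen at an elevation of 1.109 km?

Pratt balance: ρ_ref D = ρ (D + h).
ρ = ρ_ref D/(D + h) = 2.83 × 104.4 km/(104.4 km + 1.109 km) = 2.8 g/cm³.

2.8 g/cm³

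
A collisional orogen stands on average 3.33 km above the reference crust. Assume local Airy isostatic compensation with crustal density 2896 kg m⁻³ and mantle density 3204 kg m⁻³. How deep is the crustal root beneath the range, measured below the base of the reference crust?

Balancing pressure at the compensation depth: the weight of the topography is balanced by the buoyancy of the root, ρ_c h = (ρ_m − ρ_c) r.
r = h · ρ_c / (ρ_m − ρ_c) = 3.33 km × 2896 / (3204 − 2896) = 31.3 km.

31.3 km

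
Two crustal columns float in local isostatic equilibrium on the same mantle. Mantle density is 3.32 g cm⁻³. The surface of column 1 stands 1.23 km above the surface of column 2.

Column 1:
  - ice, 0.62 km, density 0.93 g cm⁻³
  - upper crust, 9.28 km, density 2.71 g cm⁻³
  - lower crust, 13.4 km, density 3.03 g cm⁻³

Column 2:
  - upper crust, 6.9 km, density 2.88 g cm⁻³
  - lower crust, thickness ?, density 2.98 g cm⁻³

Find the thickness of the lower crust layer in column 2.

Take the compensation level at the base of the deeper column (depth z_c below the surface of column 1) and equate Σ ρ_i t_i down to z_c; mantle fills any gap and the z_c terms cancel.
Column 1: 0.62×0.93 + 9.28×2.71 + 13.4×3.03 + (z_c − 23.3)×3.32
Column 2: 1.23×0 + 6.9×2.88 + x×2.98 + (z_c − 1.23 − 6.9 − x)×3.32
The z_c×3.32 term appears on both sides and cancels. Collect the known terms of each column as K = Σ(ρt)_known − 3.32 × (depth of known layers): K_1 = 66.3274 − 3.32×23.3 = −11.0286; K_2 = 19.872 − 3.32×(1.23 + 6.9) = −7.1196.
Balance: K_1 = K_2 − x×(3.32 − 2.98), so x = (K_2 − K_1)/(3.32 − 2.98) = 3.909/0.34 = 11.5 km.

11.5 km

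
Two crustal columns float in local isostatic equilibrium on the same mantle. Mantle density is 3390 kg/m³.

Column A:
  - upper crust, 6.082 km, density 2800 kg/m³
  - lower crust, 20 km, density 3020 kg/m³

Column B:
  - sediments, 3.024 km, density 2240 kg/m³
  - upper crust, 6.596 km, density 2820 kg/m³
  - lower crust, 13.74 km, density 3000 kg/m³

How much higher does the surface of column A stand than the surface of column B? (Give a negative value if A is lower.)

For any compensation level in the mantle, the mantle terms cancel and isostasy reduces to e = (Σt_A − Σt_B) − (Σ(ρt)_A − Σ(ρt)_B) / ρ_m.
Σt_A = 26.082 km; Σt_B = 23.36 km; Σ(ρt)_A = 77429.6; Σ(ρt)_B = 66594.48 (in km·kg/m³).
e = (26.082 − 23.36) − (77429.6 − 66594.48) / 3390 = −0.474 km.

−0.474 km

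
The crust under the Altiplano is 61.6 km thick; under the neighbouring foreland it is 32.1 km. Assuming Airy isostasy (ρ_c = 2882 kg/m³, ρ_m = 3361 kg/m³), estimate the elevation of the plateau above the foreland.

Excess crust Δ = 61.6 km − 32.1 km = 29.5 km, split between elevation h and root r with h + r = Δ.
Airy balance ρ_c h = (ρ_m − ρ_c) r gives r = h ρ_c/(ρ_m − ρ_c), so h (1 + ρ_c/(ρ_m − ρ_c)) = Δ, i.e. h = Δ (ρ_m − ρ_c)/ρ_m.
h = 29.5 km × 479/3361 = 4.2 km.

4.2 km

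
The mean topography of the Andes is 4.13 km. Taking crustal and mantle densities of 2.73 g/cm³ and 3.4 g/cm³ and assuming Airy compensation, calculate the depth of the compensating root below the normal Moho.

In Airy isostatic equilibrium: the weight of the topography is balanced by the buoyancy of the root, ρ_c h = (ρ_m − ρ_c) r.
r = h · ρ_c / (ρ_m − ρ_c) = 4.13 km × 2.73 / (3.4 − 2.73) = 16.8 km.

16.8 km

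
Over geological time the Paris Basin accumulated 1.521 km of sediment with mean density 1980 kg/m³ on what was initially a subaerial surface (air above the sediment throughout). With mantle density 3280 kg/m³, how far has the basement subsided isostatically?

0.918 km

Subaerial load: s = t ρ_sed / ρ_m = 1.521 km × 1980/3280 = 0.918 km.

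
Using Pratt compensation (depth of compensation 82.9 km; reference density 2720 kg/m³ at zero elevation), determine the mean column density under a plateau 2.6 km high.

2640 kg/m³

Pratt balance: ρ_ref D = ρ (D + h).
ρ = ρ_ref D/(D + h) = 2720 × 82.9 km/(82.9 km + 2.6 km) = 2640 kg/m³.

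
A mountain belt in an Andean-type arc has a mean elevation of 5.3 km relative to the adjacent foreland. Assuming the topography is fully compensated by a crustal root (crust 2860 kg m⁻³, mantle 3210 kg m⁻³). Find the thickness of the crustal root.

Equating mass per unit area of the two columns: the weight of the topography is balanced by the buoyancy of the root, ρ_c h = (ρ_m − ρ_c) r.
r = h · ρ_c / (ρ_m − ρ_c) = 5.3 km × 2860 / (3210 − 2860) = 43.3 km.

43.3 km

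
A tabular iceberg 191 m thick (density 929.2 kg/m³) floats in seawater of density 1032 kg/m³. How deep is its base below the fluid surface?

Draft d = t ρ_obj/ρ_fluid = 191 m × 929.2/1032 = 172 m.

172 m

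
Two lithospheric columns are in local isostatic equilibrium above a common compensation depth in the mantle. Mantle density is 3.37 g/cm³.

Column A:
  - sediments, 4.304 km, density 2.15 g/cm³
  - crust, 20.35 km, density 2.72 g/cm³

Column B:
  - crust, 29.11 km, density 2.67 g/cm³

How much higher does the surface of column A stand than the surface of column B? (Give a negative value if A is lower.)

For any compensation level in the mantle, the mantle terms cancel and isostasy reduces to e = (Σt_A − Σt_B) − (Σ(ρt)_A − Σ(ρt)_B) / ρ_m.
Σt_A = 24.654 km; Σt_B = 29.11 km; Σ(ρt)_A = 64.6056; Σ(ρt)_B = 77.7237 (in km·g/cm³).
e = (24.654 − 29.11) − (64.6056 − 77.7237) / 3.37 = −0.563 km.

−0.563 km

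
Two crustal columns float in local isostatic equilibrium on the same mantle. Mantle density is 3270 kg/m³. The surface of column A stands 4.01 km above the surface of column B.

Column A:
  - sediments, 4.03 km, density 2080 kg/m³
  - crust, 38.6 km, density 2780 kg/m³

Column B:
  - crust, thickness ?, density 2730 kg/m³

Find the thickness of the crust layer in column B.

19.6 km

Take the compensation level at the base of the deeper column (depth z_c below the surface of column A) and equate Σ ρ_i t_i down to z_c; mantle fills any gap and the z_c terms cancel.
Column A: 4.03×2080 + 38.6×2780 + (z_c − 42.63)×3270
Column B: 4.01×0 + x×2730 + (z_c − 4.01 − 0 − x)×3270
The z_c×3270 term appears on both sides and cancels. Collect the known terms of each column as K = Σ(ρt)_known − 3270 × (depth of known layers): K_A = 115690.4 − 3270×42.63 = −23709.7; K_B = 0 − 3270×(4.01 + 0) = −13112.7.
Balance: K_A = K_B − x×(3270 − 2730), so x = (K_B − K_A)/(3270 − 2730) = 10597/540 = 19.6 km.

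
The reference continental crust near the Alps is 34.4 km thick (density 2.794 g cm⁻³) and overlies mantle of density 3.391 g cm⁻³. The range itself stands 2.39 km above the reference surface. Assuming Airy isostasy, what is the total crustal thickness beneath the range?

48 km

Root depth r = h ρ_c / (ρ_m − ρ_c) = 2.39 km × 2.794 / 0.597 = 11.19 km.
Total thickness = T + h + r = 34.4 km + 2.39 km + 11.19 km = 48 km.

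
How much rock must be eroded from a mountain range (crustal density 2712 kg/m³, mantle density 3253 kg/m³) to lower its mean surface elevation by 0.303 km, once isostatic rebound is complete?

Net drop Δ = e − u = e − e ρ_c/ρ_m = e (ρ_m − ρ_c)/ρ_m.
e = Δ ρ_m/(ρ_m − ρ_c) = 0.303 km × 3253/541 = 1.82 km.

1.82 km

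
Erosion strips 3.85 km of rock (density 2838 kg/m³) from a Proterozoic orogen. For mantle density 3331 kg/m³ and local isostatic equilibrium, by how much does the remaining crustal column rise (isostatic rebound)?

3.28 km

Unloading: uplift u = e ρ_c/ρ_m = 3.85 km × 2838/3331 = 3.28 km.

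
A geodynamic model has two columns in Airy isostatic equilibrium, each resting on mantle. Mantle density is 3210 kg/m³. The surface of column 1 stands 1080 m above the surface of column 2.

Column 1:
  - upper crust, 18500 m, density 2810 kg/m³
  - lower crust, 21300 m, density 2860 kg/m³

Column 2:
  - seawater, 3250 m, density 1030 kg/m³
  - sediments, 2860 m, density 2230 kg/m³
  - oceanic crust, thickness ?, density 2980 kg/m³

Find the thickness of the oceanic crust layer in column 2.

Take the compensation level at the base of the deeper column (depth z_c below the surface of column 1) and equate Σ ρ_i t_i down to z_c; mantle fills any gap and the z_c terms cancel.
Column 1: 18500×2810 + 21300×2860 + (z_c − 39800)×3210
Column 2: 1080×0 + 3250×1030 + 2860×2230 + x×2980 + (z_c − 1080 − 6110 − x)×3210
The z_c×3210 term appears on both sides and cancels. Collect the known terms of each column as K = Σ(ρt)_known − 3210 × (depth of known layers): K_1 = 112903000 − 3210×39800 = −14855000; K_2 = 9725300 − 3210×(1080 + 6110) = −13354600.
Balance: K_1 = K_2 − x×(3210 − 2980), so x = (K_2 − K_1)/(3210 − 2980) = 1500400/230 = 6520 m.

6520 m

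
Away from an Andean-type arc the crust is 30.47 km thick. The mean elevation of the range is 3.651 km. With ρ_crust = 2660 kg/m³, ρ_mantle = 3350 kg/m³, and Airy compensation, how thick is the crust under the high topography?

Root depth r = h ρ_c / (ρ_m − ρ_c) = 3.651 km × 2660 / 690 = 14.07 km.
Total thickness = T + h + r = 30.47 km + 3.651 km + 14.07 km = 48.2 km.

48.2 km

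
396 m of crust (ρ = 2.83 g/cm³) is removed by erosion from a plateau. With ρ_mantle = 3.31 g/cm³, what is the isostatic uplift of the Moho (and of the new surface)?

Unloading: uplift u = e ρ_c/ρ_m = 396 m × 2.83/3.31 = 339 m.

339 m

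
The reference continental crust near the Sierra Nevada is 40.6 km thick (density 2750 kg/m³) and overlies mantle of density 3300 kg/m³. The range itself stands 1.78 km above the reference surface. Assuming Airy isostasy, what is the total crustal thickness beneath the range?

Root depth r = h ρ_c / (ρ_m − ρ_c) = 1.78 km × 2750 / 550 = 8.9 km.
Total thickness = T + h + r = 40.6 km + 1.78 km + 8.9 km = 51.3 km.

51.3 km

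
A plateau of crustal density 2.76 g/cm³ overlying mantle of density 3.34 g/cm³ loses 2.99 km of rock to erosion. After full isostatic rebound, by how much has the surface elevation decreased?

0.519 km

Rebound u = e ρ_c/ρ_m = 2.99 km × 2.76/3.34 = 2.471 km.
Net surface drop = e − u = 2.99 km − 2.471 km = e (ρ_m − ρ_c)/ρ_m = 0.519 km.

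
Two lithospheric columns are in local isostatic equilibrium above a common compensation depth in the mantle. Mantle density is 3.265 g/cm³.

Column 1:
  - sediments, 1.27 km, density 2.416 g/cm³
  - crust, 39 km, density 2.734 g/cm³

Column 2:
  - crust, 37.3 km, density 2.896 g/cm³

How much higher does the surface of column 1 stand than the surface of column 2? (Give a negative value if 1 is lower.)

For any compensation level in the mantle, the mantle terms cancel and isostasy reduces to e = (Σt_1 − Σt_2) − (Σ(ρt)_1 − Σ(ρt)_2) / ρ_m.
Σt_1 = 40.27 km; Σt_2 = 37.3 km; Σ(ρt)_1 = 109.69432; Σ(ρt)_2 = 108.0208 (in km·g/cm³).
e = (40.27 − 37.3) − (109.69432 − 108.0208) / 3.265 = 2.46 km.

2.46 km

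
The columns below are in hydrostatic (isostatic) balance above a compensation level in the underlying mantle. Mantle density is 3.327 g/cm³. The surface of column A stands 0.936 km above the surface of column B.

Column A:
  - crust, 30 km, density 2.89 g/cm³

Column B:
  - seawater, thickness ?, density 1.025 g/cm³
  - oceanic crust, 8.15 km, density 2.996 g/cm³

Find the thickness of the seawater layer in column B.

3.17 km

Take the compensation level at the base of the deeper column (depth z_c below the surface of column A) and equate Σ ρ_i t_i down to z_c; mantle fills any gap and the z_c terms cancel.
Column A: 30×2.89 + (z_c − 30)×3.327
Column B: 0.936×0 + x×1.025 + 8.15×2.996 + (z_c − 0.936 − 8.15 − x)×3.327
The z_c×3.327 term appears on both sides and cancels. Collect the known terms of each column as K = Σ(ρt)_known − 3.327 × (depth of known layers): K_A = 86.7 − 3.327×30 = −13.11; K_B = 24.4174 − 3.327×(0.936 + 8.15) = −5.811722.
Balance: K_A = K_B − x×(3.327 − 1.025), so x = (K_B − K_A)/(3.327 − 1.025) = 7.29828/2.302 = 3.17 km.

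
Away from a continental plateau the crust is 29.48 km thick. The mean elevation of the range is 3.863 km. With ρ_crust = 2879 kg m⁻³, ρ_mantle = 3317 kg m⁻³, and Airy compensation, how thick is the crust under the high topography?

58.7 km

Root depth r = h ρ_c / (ρ_m − ρ_c) = 3.863 km × 2879 / 438 = 25.39 km.
Total thickness = T + h + r = 29.48 km + 3.863 km + 25.39 km = 58.7 km.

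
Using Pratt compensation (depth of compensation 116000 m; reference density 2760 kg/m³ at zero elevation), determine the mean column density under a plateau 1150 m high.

2730 kg/m³

Pratt balance: ρ_ref D = ρ (D + h).
ρ = ρ_ref D/(D + h) = 2760 × 116000 m/(116000 m + 1150 m) = 2730 kg/m³.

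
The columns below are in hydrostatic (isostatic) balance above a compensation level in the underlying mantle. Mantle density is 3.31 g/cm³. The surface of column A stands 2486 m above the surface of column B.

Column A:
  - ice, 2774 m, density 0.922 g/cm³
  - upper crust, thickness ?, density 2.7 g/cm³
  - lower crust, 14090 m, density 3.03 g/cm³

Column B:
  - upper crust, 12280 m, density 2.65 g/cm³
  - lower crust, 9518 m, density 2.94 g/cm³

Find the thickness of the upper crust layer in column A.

15200 m

Take the compensation level at the base of the deeper column (depth z_c below the surface of column A) and equate Σ ρ_i t_i down to z_c; mantle fills any gap and the z_c terms cancel.
Column A: 2774×0.922 + x×2.7 + 14090×3.03 + (z_c − 16864 − x)×3.31
Column B: 2486×0 + 12280×2.65 + 9518×2.94 + (z_c − 2486 − 21798)×3.31
The z_c×3.31 term appears on both sides and cancels. Collect the known terms of each column as K = Σ(ρt)_known − 3.31 × (depth of known layers): K_A = 45250.328 − 3.31×16864 = −10569.512; K_B = 60524.92 − 3.31×(2486 + 21798) = −19855.12.
Balance: K_A − x×(3.31 − 2.7) = K_B, so x = (K_A − K_B)/(3.31 − 2.7) = 9285.61/0.61 = 15200 m.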